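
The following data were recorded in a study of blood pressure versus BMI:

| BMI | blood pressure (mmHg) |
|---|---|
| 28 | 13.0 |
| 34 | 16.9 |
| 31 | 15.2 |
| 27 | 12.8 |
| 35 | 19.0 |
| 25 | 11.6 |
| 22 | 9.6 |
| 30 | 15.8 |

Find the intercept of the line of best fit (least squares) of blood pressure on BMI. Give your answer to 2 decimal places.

n = 8, Σx = 232, Σy = 113.9, Σxy = 3395.6, Σx² = 6864
Sxx = Σx² − (Σx)²/n = 6864 − 6728 = 136
Sxy = Σxy − (Σx)(Σy)/n = 3395.6 − 3303.1 = 92.5
b = Sxy/Sxx = 92.5/136 = 0.680147
a = ȳ − b·x̄ = 14.2375 − 0.680147·29 = -5.486765

-5.49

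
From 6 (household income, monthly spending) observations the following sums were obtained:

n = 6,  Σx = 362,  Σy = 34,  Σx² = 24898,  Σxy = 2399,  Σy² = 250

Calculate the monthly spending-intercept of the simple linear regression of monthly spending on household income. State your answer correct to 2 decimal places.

Sxx = Σx² − (Σx)²/n = 24898 − 21840.666667 = 3057.333333
Sxy = Σxy − (Σx)(Σy)/n = 2399 − 2051.333333 = 347.666667
b = Sxy/Sxx = 347.666667/3057.333333 = 0.113716
a = ȳ − b·x̄ = 5.666667 − 0.113716·60.333333 = -1.194178

-1.19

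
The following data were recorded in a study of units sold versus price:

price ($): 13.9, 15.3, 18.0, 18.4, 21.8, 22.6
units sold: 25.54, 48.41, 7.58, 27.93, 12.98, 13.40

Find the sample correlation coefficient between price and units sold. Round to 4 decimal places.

n = 6, Σx = 110, Σy = 135.84, Σxy = 2331.835, Σx² = 2075.86, Σy² = 4181.4014
Sxx = Σx² − (Σx)²/n = 2075.86 − 2016.666667 = 59.193333
Sxy = Σxy − (Σx)(Σy)/n = 2331.835 − 2490.4 = -158.565
Syy = Σy² − (Σy)²/n = 4181.4014 − 3075.4176 = 1105.9838
r = Sxy/√(Sxx·Syy) = -158.565/√(65466.867735) = -158.565/255.864940 = -0.619721

-0.6197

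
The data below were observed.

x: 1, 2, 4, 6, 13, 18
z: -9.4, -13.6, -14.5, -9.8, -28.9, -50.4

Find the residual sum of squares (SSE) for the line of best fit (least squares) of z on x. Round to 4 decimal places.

148.9880

n = 6, Σx = 44, Σy = -126.6, Σxy = -1436.3, Σx² = 550, Σy² = 3954.98
Sxx = Σx² − (Σx)²/n = 550 − 322.666667 = 227.333333
Sxy = Σxy − (Σx)(Σy)/n = -1436.3 − (-928.4) = -507.9
Syy = Σy² − (Σy)²/n = 3954.98 − 2671.26 = 1283.72
b = Sxy/Sxx = -507.9/227.333333 = -2.234164
SSE = Syy − b·Sxy = 1283.72 − (-2.234164)·(-507.9) = 148.987991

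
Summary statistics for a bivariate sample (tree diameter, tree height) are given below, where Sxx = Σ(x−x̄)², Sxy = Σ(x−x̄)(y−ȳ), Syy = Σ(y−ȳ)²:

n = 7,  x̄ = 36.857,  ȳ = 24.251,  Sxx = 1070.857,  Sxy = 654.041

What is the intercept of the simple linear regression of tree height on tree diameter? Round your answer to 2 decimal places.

b = Sxy/Sxx = 654.041/1070.857 = 0.610764
a = ȳ − b·x̄ = 24.251 − 0.610764·36.857 = 1.740068

1.74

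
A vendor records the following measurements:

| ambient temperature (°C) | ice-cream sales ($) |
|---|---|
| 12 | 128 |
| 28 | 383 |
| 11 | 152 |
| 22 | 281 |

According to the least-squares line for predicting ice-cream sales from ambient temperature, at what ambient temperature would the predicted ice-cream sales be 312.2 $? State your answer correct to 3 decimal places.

23.550

n = 4, Σx = 73, Σy = 944, Σxy = 20114, Σx² = 1533
Sxx = Σx² − (Σx)²/n = 1533 − 1332.25 = 200.75
Sxy = Σxy − (Σx)(Σy)/n = 20114 − 17228 = 2886
b = Sxy/Sxx = 2886/200.75 = 14.376090
a = ȳ − b·x̄ = 236 − 14.376090·18.25 = -26.363636
Set a + b·x = 312.2: x = (312.2 − (-26.363636)) / 14.376090 = 23.550468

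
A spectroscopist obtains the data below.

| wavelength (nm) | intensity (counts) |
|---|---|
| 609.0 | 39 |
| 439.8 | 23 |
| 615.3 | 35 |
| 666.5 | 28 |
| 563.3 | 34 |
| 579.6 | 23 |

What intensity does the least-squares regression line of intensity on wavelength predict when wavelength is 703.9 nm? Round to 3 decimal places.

35.350

n = 6, Σx = 3473.5, Σy = 182, Σxy = 106546.9, Σx² = 2040364.43
Sxx = Σx² − (Σx)²/n = 2040364.43 − 2010867.041667 = 29497.388333
Sxy = Σxy − (Σx)(Σy)/n = 106546.9 − 105362.833333 = 1184.066667
b = Sxy/Sxx = 1184.066667/29497.388333 = 0.040141
a = ȳ − b·x̄ = 30.333333 − 0.040141·578.916667 = 7.094804
ŷ(703.9) = a + b·703.9 = 7.094804 + 0.040141·703.9 = 35.350340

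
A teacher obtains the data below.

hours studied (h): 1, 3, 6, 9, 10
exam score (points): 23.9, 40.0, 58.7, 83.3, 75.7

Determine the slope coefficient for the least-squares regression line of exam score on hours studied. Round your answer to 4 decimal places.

6.2844

n = 5, Σx = 29, Σy = 281.6, Σxy = 2002.8, Σx² = 227
Sxx = Σx² − (Σx)²/n = 227 − 168.2 = 58.8
Sxy = Σxy − (Σx)(Σy)/n = 2002.8 − 1633.28 = 369.52
b = Sxy/Sxx = 369.52/58.8 = 6.284354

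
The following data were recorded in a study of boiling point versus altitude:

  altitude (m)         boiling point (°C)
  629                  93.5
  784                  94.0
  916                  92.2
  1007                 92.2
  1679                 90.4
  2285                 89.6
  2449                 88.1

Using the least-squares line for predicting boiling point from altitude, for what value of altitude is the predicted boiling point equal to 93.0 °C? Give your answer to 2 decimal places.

n = 7, Σx = 9749, Σy = 640, Σxy = 882082.6, Σx² = 16901269
Sxx = Σx² − (Σx)²/n = 16901269 − 13577571.571429 = 3323697.428571
Sxy = Σxy − (Σx)(Σy)/n = 882082.6 − 891337.142857 = -9254.542857
b = Sxy/Sxx = -9254.542857/3323697.428571 = -0.002784
a = ȳ − b·x̄ = 91.428571 − (-0.002784)·1392.714286 = 95.306462
Set a + b·x = 93.0: x = (93.0 − 95.306462) / (-0.002784) = 828.347879

828.35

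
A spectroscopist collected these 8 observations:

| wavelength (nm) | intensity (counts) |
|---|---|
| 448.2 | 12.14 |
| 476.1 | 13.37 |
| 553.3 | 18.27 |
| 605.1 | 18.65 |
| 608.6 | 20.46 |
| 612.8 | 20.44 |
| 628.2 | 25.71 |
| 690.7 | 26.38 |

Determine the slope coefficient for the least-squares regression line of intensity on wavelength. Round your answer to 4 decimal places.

0.0596

n = 8, Σx = 4623, Σy = 155.42, Σxy = 92549.787, Σx² = 2717460.88
Sxx = Σx² − (Σx)²/n = 2717460.88 − 2671516.125 = 45944.755
Sxy = Σxy − (Σx)(Σy)/n = 92549.787 − 89813.3325 = 2736.4545
b = Sxy/Sxx = 2736.4545/45944.755 = 0.059560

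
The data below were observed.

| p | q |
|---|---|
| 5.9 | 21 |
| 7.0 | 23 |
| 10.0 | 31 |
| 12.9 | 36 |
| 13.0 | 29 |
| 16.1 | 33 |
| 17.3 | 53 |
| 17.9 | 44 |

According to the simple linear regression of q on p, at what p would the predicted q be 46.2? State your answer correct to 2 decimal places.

n = 8, Σx = 100.1, Σy = 270, Σxy = 3672.1, Σx² = 1398.13
Sxx = Σx² − (Σx)²/n = 1398.13 − 1252.50125 = 145.62875
Sxy = Σxy − (Σx)(Σy)/n = 3672.1 − 3378.375 = 293.725
b = Sxy/Sxx = 293.725/145.62875 = 2.016944
a = ȳ − b·x̄ = 33.75 − 2.016944·12.5125 = 8.512991
Set a + b·x = 46.2: x = (46.2 − 8.512991) / 2.016944 = 18.685206

18.69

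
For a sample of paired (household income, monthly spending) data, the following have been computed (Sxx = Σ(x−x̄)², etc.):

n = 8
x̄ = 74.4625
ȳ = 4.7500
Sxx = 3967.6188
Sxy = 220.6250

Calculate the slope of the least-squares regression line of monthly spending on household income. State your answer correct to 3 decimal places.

0.056

b = Sxy/Sxx = 220.625/3967.6188 = 0.055606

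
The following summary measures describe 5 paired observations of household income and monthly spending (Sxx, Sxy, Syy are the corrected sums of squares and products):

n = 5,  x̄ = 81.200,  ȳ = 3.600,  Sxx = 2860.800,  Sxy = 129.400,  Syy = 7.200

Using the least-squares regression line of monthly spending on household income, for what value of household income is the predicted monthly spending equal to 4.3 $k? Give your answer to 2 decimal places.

96.68

b = Sxy/Sxx = 129.4/2860.8 = 0.045232
a = ȳ − b·x̄ = 3.6 − 0.045232·81.2 = -0.072847
Set a + b·x = 4.3: x = (4.3 − (-0.072847)) / 0.045232 = 96.675734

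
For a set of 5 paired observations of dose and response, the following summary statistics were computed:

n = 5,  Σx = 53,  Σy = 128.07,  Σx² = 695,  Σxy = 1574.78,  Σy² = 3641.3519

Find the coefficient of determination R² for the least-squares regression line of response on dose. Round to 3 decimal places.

0.982

Sxx = Σx² − (Σx)²/n = 695 − 561.8 = 133.2
Sxy = Σxy − (Σx)(Σy)/n = 1574.78 − 1357.542 = 217.238
Syy = Σy² − (Σy)²/n = 3641.3519 − 3280.38498 = 360.96692
R² = Sxy²/(Sxx·Syy) = (217.238)²/(133.2·360.96692) = 0.981522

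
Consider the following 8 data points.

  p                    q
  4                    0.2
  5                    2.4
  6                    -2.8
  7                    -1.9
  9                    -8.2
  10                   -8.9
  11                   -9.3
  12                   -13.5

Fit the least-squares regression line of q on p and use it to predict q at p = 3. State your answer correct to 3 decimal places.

n = 8, Σx = 64, Σy = -42, Σxy = -444.4, Σx² = 572
Sxx = Σx² − (Σx)²/n = 572 − 512 = 60
Sxy = Σxy − (Σx)(Σy)/n = -444.4 − (-336) = -108.4
b = Sxy/Sxx = -108.4/60 = -1.806667
a = ȳ − b·x̄ = -5.25 − (-1.806667)·8 = 9.203333
ŷ(3) = a + b·3 = 9.203333 + (-1.806667)·3 = 3.783333

3.783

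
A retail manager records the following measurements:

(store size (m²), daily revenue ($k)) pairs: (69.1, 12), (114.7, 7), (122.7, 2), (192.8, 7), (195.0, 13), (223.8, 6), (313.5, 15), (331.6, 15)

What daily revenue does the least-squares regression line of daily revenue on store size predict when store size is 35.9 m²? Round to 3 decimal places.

5.091

n = 8, Σx = 1563.2, Σy = 77, Σxy = 16781.4, Σx² = 366510.28
Sxx = Σx² − (Σx)²/n = 366510.28 − 305449.28 = 61061
Sxy = Σxy − (Σx)(Σy)/n = 16781.4 − 15045.8 = 1735.6
b = Sxy/Sxx = 1735.6/61061 = 0.028424
a = ȳ − b·x̄ = 9.625 − 0.028424·195.4 = 4.070944
ŷ(35.9) = a + b·35.9 = 4.070944 + 0.028424·35.9 = 5.091366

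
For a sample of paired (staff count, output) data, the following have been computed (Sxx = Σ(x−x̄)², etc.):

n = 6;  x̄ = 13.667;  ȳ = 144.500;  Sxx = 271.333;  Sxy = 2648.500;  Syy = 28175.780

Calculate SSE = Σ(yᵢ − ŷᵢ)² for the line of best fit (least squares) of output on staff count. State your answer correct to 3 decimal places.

b = Sxy/Sxx = 2648.5/271.333 = 9.761069
SSE = Syy − b·Sxy = 28175.78 − 9.761069·2648.5 = 2323.590071

2323.590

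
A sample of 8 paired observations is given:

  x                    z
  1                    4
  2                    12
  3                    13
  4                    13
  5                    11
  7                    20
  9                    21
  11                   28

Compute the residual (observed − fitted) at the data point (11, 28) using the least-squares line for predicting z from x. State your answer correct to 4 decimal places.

1.2836

n = 8, Σx = 42, Σy = 122, Σxy = 811, Σx² = 306
Sxx = Σx² − (Σx)²/n = 306 − 220.5 = 85.5
Sxy = Σxy − (Σx)(Σy)/n = 811 − 640.5 = 170.5
b = Sxy/Sxx = 170.5/85.5 = 1.994152
a = ȳ − b·x̄ = 15.25 − 1.994152·5.25 = 4.780702
ŷ(11) = 4.780702 + 1.994152·11 = 26.716374
residual = y − ŷ = 28 − 26.716374 = 1.283626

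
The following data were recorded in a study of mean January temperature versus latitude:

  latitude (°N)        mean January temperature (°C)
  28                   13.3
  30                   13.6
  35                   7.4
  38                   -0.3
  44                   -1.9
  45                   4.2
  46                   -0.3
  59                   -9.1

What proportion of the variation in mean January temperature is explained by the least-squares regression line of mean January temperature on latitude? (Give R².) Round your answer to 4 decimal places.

0.8541

n = 8, Σx = 325, Σy = 26.9, Σxy = 582.7, Σx² = 13911, Σy² = 520.85
Sxx = Σx² − (Σx)²/n = 13911 − 13203.125 = 707.875
Sxy = Σxy − (Σx)(Σy)/n = 582.7 − 1092.8125 = -510.1125
Syy = Σy² − (Σy)²/n = 520.85 − 90.45125 = 430.39875
R² = Sxy²/(Sxx·Syy) = (-510.1125)²/(707.875·430.39875) = 0.854091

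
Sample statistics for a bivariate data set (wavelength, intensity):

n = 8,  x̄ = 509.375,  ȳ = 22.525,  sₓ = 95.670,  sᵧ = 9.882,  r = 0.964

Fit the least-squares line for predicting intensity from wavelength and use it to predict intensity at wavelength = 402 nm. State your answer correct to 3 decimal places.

b = r · sᵧ/sₓ = 0.964 · 9.882/95.67 = 0.099574
a = ȳ − b·x̄ = 22.525 − 0.099574·509.375 = -28.195524
ŷ(402) = a + b·402 = -28.195524 + 0.099574·402 = 11.833238

11.833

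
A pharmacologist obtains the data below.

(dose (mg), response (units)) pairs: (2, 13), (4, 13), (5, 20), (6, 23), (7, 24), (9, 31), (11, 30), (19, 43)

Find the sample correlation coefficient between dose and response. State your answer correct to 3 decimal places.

n = 8, Σx = 63, Σy = 197, Σxy = 1910, Σx² = 693, Σy² = 5553
Sxx = Σx² − (Σx)²/n = 693 − 496.125 = 196.875
Sxy = Σxy − (Σx)(Σy)/n = 1910 − 1551.375 = 358.625
Syy = Σy² − (Σy)²/n = 5553 − 4851.125 = 701.875
r = Sxy/√(Sxx·Syy) = 358.625/√(138181.640625) = 358.625/371.727912 = 0.964751

0.965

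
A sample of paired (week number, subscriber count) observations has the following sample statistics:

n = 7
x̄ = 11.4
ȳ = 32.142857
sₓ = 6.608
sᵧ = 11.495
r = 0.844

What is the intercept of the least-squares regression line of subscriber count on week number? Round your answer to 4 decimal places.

b = r · sᵧ/sₓ = 0.844 · 11.495/6.608 = 1.468187
a = ȳ − b·x̄ = 32.142857 − 1.468187·11.4 = 15.405525

15.4055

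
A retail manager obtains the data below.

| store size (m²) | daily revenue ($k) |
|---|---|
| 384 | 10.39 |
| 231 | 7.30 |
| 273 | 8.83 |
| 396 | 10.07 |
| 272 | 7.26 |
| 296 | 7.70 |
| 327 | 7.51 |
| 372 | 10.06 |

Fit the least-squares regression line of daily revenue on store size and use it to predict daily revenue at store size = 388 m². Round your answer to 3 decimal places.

n = 8, Σx = 2551, Σy = 69.12, Σxy = 22526.38, Σx² = 839075
Sxx = Σx² − (Σx)²/n = 839075 − 813450.125 = 25624.875
Sxy = Σxy − (Σx)(Σy)/n = 22526.38 − 22040.64 = 485.74
b = Sxy/Sxx = 485.74/25624.875 = 0.018956
a = ȳ − b·x̄ = 8.64 − 0.018956·318.875 = 2.595469
ŷ(388) = a + b·388 = 2.595469 + 0.018956·388 = 9.950320

9.950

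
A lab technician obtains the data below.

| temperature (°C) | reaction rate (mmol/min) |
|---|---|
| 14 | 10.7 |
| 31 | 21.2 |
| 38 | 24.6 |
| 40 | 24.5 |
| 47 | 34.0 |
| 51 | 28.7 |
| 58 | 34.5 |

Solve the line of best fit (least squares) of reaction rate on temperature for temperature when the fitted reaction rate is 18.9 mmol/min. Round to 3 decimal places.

27.791

n = 7, Σx = 279, Σy = 178.2, Σxy = 7784.5, Σx² = 12375
Sxx = Σx² − (Σx)²/n = 12375 − 11120.142857 = 1254.857143
Sxy = Σxy − (Σx)(Σy)/n = 7784.5 − 7102.542857 = 681.957143
b = Sxy/Sxx = 681.957143/1254.857143 = 0.543454
a = ȳ − b·x̄ = 25.457143 − 0.543454·39.857143 = 3.796619
Set a + b·x = 18.9: x = (18.9 − 3.796619) / 0.543454 = 27.791462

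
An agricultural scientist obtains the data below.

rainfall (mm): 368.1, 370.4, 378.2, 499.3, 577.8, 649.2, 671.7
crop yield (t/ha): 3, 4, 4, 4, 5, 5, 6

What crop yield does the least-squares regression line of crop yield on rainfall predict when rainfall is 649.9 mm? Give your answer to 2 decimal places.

5.39

n = 7, Σx = 3514.7, Σy = 31, Σxy = 16261.1, Σx² = 1871523.87
Sxx = Σx² − (Σx)²/n = 1871523.87 − 1764730.87 = 106793
Sxy = Σxy − (Σx)(Σy)/n = 16261.1 − 15565.1 = 696
b = Sxy/Sxx = 696/106793 = 0.006517
a = ȳ − b·x̄ = 4.428571 − 0.006517·502.1 = 1.156245
ŷ(649.9) = a + b·649.9 = 1.156245 + 0.006517·649.9 = 5.391826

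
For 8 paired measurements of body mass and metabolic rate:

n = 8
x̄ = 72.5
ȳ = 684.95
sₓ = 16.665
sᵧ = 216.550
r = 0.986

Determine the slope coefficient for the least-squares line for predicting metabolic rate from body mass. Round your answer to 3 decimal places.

b = r · sᵧ/sₓ = 0.986 · 216.55/16.665 = 12.812379

12.812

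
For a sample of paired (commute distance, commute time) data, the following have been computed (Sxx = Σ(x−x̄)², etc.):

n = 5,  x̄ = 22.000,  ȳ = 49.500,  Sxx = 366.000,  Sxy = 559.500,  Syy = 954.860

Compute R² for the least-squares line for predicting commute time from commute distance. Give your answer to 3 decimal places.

0.896

R² = Sxy²/(Sxx·Syy) = (559.5)²/(366·954.86) = 0.895735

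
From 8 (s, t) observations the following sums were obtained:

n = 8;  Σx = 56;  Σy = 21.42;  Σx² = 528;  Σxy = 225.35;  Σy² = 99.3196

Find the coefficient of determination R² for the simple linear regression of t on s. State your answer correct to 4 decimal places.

Sxx = Σx² − (Σx)²/n = 528 − 392 = 136
Sxy = Σxy − (Σx)(Σy)/n = 225.35 − 149.94 = 75.41
Syy = Σy² − (Σy)²/n = 99.3196 − 57.35205 = 41.96755
R² = Sxy²/(Sxx·Syy) = (75.41)²/(136·41.96755) = 0.996335

0.9963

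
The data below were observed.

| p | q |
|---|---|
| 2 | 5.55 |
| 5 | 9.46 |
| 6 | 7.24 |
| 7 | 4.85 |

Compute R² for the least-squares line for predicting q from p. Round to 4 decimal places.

n = 4, Σx = 20, Σy = 27.1, Σxy = 135.79, Σx² = 114, Σy² = 196.2342
Sxx = Σx² − (Σx)²/n = 114 − 100 = 14
Sxy = Σxy − (Σx)(Σy)/n = 135.79 − 135.5 = 0.29
Syy = Σy² − (Σy)²/n = 196.2342 − 183.6025 = 12.6317
R² = Sxy²/(Sxx·Syy) = (0.29)²/(14·12.6317) = 0.000476

0.0005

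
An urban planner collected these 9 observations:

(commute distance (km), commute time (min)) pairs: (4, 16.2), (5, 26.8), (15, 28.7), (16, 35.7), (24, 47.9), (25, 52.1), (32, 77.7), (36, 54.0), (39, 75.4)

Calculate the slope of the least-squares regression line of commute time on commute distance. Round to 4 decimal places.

1.5412

n = 9, Σx = 196, Σy = 414.5, Σxy = 11023.6, Σx² = 5564
Sxx = Σx² − (Σx)²/n = 5564 − 4268.444444 = 1295.555556
Sxy = Σxy − (Σx)(Σy)/n = 11023.6 − 9026.888889 = 1996.711111
b = Sxy/Sxx = 1996.711111/1295.555556 = 1.541201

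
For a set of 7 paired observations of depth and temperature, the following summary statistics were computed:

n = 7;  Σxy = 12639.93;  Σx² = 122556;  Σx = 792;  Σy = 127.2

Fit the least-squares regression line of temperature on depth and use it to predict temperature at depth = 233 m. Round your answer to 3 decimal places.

Sxx = Σx² − (Σx)²/n = 122556 − 89609.142857 = 32946.857143
Sxy = Σxy − (Σx)(Σy)/n = 12639.93 − 14391.771429 = -1751.841429
b = Sxy/Sxx = -1751.841429/32946.857143 = -0.053172
a = ȳ − b·x̄ = 18.171429 − (-0.053172)·113.142857 = 24.187430
ŷ(233) = a + b·233 = 24.187430 + (-0.053172)·233 = 11.798417

11.798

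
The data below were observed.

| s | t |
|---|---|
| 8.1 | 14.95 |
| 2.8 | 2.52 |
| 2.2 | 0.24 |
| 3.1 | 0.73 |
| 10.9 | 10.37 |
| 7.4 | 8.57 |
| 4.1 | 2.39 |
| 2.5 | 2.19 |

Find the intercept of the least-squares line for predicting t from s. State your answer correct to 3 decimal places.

-2.253

n = 8, Σx = 41.1, Σy = 41.96, Σxy = 322.667, Σx² = 284.53
Sxx = Σx² − (Σx)²/n = 284.53 − 211.15125 = 73.37875
Sxy = Σxy − (Σx)(Σy)/n = 322.667 − 215.5695 = 107.0975
b = Sxy/Sxx = 107.0975/73.37875 = 1.459517
a = ȳ − b·x̄ = 5.245 − 1.459517·5.1375 = -2.253266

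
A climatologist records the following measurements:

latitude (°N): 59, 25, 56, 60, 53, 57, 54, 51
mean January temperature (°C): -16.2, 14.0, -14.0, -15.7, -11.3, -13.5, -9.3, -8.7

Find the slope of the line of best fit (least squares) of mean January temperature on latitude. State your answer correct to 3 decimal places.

-0.867

n = 8, Σx = 415, Σy = -74.7, Σxy = -4646.1, Σx² = 22417
Sxx = Σx² − (Σx)²/n = 22417 − 21528.125 = 888.875
Sxy = Σxy − (Σx)(Σy)/n = -4646.1 − (-3875.0625) = -771.0375
b = Sxy/Sxx = -771.0375/888.875 = -0.867431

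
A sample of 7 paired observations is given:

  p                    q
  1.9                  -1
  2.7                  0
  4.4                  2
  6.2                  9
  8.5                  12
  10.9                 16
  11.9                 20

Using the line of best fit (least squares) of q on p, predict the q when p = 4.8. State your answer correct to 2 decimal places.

4.46

n = 7, Σx = 46.5, Σy = 58, Σxy = 577.1, Σx² = 401.37
Sxx = Σx² − (Σx)²/n = 401.37 − 308.892857 = 92.477143
Sxy = Σxy − (Σx)(Σy)/n = 577.1 − 385.285714 = 191.814286
b = Sxy/Sxx = 191.814286/92.477143 = 2.074180
a = ȳ − b·x̄ = 8.285714 − 2.074180·6.642857 = -5.492770
ŷ(4.8) = a + b·4.8 = -5.492770 + 2.074180·4.8 = 4.463296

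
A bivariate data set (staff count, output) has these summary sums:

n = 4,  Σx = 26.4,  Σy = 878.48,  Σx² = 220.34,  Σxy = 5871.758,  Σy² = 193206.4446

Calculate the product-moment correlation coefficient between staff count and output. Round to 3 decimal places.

0.656

Sxx = Σx² − (Σx)²/n = 220.34 − 174.24 = 46.1
Sxy = Σxy − (Σx)(Σy)/n = 5871.758 − 5797.968 = 73.79
Syy = Σy² − (Σy)²/n = 193206.4446 − 192931.7776 = 274.667
r = Sxy/√(Sxx·Syy) = 73.79/√(12662.1487) = 73.79/112.526213 = 0.655758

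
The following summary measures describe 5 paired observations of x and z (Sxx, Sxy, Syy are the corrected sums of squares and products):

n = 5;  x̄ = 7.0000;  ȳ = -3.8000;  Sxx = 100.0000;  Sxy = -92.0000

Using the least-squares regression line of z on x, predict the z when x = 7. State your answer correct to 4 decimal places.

-3.8000

b = Sxy/Sxx = -92/100 = -0.92
a = ȳ − b·x̄ = -3.8 − (-0.92)·7 = 2.64
ŷ(7) = a + b·7 = 2.64 + (-0.92)·7 = -3.8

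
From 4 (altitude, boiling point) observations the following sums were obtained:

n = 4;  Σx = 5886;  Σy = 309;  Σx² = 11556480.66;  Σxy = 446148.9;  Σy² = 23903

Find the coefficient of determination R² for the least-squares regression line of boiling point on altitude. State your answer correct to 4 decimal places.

Sxx = Σx² − (Σx)²/n = 11556480.66 − 8661249 = 2895231.66
Sxy = Σxy − (Σx)(Σy)/n = 446148.9 − 454693.5 = -8544.6
Syy = Σy² − (Σy)²/n = 23903 − 23870.25 = 32.75
R² = Sxy²/(Sxx·Syy) = (-8544.6)²/(2895231.66·32.75) = 0.769997

0.7700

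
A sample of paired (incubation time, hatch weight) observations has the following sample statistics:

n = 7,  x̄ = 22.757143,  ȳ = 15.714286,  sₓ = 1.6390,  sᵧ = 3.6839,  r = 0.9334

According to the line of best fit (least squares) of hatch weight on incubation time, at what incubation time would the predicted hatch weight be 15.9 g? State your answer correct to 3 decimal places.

22.846

b = r · sᵧ/sₓ = 0.9334 · 3.6839/1.639 = 2.097957
a = ȳ − b·x̄ = 15.714286 − 2.097957·22.757143 = -32.029232
Set a + b·x = 15.9: x = (15.9 − (-32.029232)) / 2.097957 = 22.845664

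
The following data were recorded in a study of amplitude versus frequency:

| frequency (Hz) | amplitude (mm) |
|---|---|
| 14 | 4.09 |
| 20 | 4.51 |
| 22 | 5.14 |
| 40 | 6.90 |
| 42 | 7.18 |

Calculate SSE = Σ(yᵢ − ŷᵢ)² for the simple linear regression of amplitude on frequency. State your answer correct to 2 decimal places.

0.09

n = 5, Σx = 138, Σy = 27.82, Σxy = 838.1, Σx² = 4444, Σy² = 162.6502
Sxx = Σx² − (Σx)²/n = 4444 − 3808.8 = 635.2
Sxy = Σxy − (Σx)(Σy)/n = 838.1 − 767.832 = 70.268
Syy = Σy² − (Σy)²/n = 162.6502 − 154.79048 = 7.85972
b = Sxy/Sxx = 70.268/635.2 = 0.110623
SSE = Syy − b·Sxy = 7.85972 − 0.110623·70.268 = 0.086433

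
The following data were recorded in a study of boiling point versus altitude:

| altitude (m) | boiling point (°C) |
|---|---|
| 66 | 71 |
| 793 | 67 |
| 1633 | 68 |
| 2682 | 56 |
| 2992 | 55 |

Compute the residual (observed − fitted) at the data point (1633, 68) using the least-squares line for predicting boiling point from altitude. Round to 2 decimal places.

4.60

n = 5, Σx = 8166, Σy = 317, Σxy = 483613, Σx² = 19445082
Sxx = Σx² − (Σx)²/n = 19445082 − 13336711.2 = 6108370.8
Sxy = Σxy − (Σx)(Σy)/n = 483613 − 517724.4 = -34111.4
b = Sxy/Sxx = -34111.4/6108370.8 = -0.005584
a = ȳ − b·x̄ = 63.4 − (-0.005584)·1633.2 = 72.520392
ŷ(1633) = 72.520392 + (-0.005584)·1633 = 63.401117
residual = y − ŷ = 68 − 63.401117 = 4.598883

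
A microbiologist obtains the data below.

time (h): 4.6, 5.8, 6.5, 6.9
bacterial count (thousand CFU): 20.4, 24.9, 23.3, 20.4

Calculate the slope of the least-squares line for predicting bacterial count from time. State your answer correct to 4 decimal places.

n = 4, Σx = 23.8, Σy = 89, Σxy = 530.47, Σx² = 144.66
Sxx = Σx² − (Σx)²/n = 144.66 − 141.61 = 3.05
Sxy = Σxy − (Σx)(Σy)/n = 530.47 − 529.55 = 0.92
b = Sxy/Sxx = 0.92/3.05 = 0.301639

0.3016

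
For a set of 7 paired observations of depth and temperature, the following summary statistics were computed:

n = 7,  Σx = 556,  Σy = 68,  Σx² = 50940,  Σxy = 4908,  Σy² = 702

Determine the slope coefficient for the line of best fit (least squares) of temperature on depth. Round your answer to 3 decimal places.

-0.073

Sxx = Σx² − (Σx)²/n = 50940 − 44162.285714 = 6777.714286
Sxy = Σxy − (Σx)(Σy)/n = 4908 − 5401.142857 = -493.142857
b = Sxy/Sxx = -493.142857/6777.714286 = -0.072759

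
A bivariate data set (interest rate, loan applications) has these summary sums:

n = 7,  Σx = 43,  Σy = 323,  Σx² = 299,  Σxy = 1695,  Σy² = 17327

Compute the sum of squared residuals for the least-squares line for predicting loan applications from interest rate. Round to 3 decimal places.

Sxx = Σx² − (Σx)²/n = 299 − 264.142857 = 34.857143
Sxy = Σxy − (Σx)(Σy)/n = 1695 − 1984.142857 = -289.142857
Syy = Σy² − (Σy)²/n = 17327 − 14904.142857 = 2422.857143
b = Sxy/Sxx = -289.142857/34.857143 = -8.295082
SSE = Syy − b·Sxy = 2422.857143 − (-8.295082)·(-289.142857) = 24.393443

24.393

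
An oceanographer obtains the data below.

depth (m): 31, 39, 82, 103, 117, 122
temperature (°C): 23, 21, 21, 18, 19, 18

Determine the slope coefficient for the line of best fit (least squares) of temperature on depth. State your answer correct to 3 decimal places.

n = 6, Σx = 494, Σy = 120, Σxy = 9527, Σx² = 48388
Sxx = Σx² − (Σx)²/n = 48388 − 40672.666667 = 7715.333333
Sxy = Σxy − (Σx)(Σy)/n = 9527 − 9880 = -353
b = Sxy/Sxx = -353/7715.333333 = -0.045753

-0.046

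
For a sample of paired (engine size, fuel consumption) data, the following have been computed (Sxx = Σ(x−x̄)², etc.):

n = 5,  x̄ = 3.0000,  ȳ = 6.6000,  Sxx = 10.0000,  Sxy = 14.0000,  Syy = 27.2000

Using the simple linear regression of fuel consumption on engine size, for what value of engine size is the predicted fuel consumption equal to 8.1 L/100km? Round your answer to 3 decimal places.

b = Sxy/Sxx = 14/10 = 1.4
a = ȳ − b·x̄ = 6.6 − 1.4·3 = 2.4
Set a + b·x = 8.1: x = (8.1 − 2.4) / 1.4 = 4.071429

4.071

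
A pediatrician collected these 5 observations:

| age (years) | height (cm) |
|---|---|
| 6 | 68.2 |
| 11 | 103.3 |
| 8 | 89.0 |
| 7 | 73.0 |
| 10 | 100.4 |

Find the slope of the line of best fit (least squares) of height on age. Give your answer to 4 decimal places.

7.4267

n = 5, Σx = 42, Σy = 433.9, Σxy = 3772.5, Σx² = 370
Sxx = Σx² − (Σx)²/n = 370 − 352.8 = 17.2
Sxy = Σxy − (Σx)(Σy)/n = 3772.5 − 3644.76 = 127.74
b = Sxy/Sxx = 127.74/17.2 = 7.426744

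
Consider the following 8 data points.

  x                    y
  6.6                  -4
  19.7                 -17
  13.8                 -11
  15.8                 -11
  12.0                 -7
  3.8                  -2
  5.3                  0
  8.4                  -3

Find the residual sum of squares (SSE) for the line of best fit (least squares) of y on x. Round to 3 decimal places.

14.898

n = 8, Σx = 85.4, Σy = -55, Σxy = -803.7, Σx² = 1128.82, Σy² = 609
Sxx = Σx² − (Σx)²/n = 1128.82 − 911.645 = 217.175
Sxy = Σxy − (Σx)(Σy)/n = -803.7 − (-587.125) = -216.575
Syy = Σy² − (Σy)²/n = 609 − 378.125 = 230.875
b = Sxy/Sxx = -216.575/217.175 = -0.997237
SSE = Syy − b·Sxy = 230.875 − (-0.997237)·(-216.575) = 14.898342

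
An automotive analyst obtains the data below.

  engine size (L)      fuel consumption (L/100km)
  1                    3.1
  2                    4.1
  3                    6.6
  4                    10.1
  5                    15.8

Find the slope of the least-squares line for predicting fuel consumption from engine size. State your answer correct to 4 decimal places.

3.1400

n = 5, Σx = 15, Σy = 39.7, Σxy = 150.5, Σx² = 55
Sxx = Σx² − (Σx)²/n = 55 − 45 = 10
Sxy = Σxy − (Σx)(Σy)/n = 150.5 − 119.1 = 31.4
b = Sxy/Sxx = 31.4/10 = 3.14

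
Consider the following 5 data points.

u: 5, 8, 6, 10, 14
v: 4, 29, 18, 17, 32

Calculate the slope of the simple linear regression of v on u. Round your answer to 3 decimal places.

2.305

n = 5, Σx = 43, Σy = 100, Σxy = 978, Σx² = 421
Sxx = Σx² − (Σx)²/n = 421 − 369.8 = 51.2
Sxy = Σxy − (Σx)(Σy)/n = 978 − 860 = 118
b = Sxy/Sxx = 118/51.2 = 2.304688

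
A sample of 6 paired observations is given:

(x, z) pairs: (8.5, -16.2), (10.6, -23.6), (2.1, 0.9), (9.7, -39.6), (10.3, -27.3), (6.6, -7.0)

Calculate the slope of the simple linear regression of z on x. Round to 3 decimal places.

n = 6, Σx = 47.8, Σy = -112.8, Σxy = -1097.48, Σx² = 432.76
Sxx = Σx² − (Σx)²/n = 432.76 − 380.806667 = 51.953333
Sxy = Σxy − (Σx)(Σy)/n = -1097.48 − (-898.64) = -198.84
b = Sxy/Sxx = -198.84/51.953333 = -3.827281

-3.827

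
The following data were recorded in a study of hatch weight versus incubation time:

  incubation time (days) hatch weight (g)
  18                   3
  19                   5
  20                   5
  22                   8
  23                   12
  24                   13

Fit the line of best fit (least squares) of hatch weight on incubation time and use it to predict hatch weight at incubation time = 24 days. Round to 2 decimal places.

12.70

n = 6, Σx = 126, Σy = 46, Σxy = 1013, Σx² = 2674
Sxx = Σx² − (Σx)²/n = 2674 − 2646 = 28
Sxy = Σxy − (Σx)(Σy)/n = 1013 − 966 = 47
b = Sxy/Sxx = 47/28 = 1.678571
a = ȳ − b·x̄ = 7.666667 − 1.678571·21 = -27.583333
ŷ(24) = a + b·24 = -27.583333 + 1.678571·24 = 12.702381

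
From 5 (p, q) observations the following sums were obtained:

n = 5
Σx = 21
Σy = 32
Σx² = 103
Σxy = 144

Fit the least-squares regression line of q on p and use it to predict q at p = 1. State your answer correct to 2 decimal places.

Sxx = Σx² − (Σx)²/n = 103 − 88.2 = 14.8
Sxy = Σxy − (Σx)(Σy)/n = 144 − 134.4 = 9.6
b = Sxy/Sxx = 9.6/14.8 = 0.648649
a = ȳ − b·x̄ = 6.4 − 0.648649·4.2 = 3.675676
ŷ(1) = a + b·1 = 3.675676 + 0.648649·1 = 4.324324

4.32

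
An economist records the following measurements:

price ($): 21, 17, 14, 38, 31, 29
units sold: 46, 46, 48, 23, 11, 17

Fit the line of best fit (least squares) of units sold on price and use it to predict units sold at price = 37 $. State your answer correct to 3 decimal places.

n = 6, Σx = 150, Σy = 191, Σxy = 4128, Σx² = 4172
Sxx = Σx² − (Σx)²/n = 4172 − 3750 = 422
Sxy = Σxy − (Σx)(Σy)/n = 4128 − 4775 = -647
b = Sxy/Sxx = -647/422 = -1.533175
a = ȳ − b·x̄ = 31.833333 − (-1.533175)·25 = 70.162717
ŷ(37) = a + b·37 = 70.162717 + (-1.533175)·37 = 13.435229

13.435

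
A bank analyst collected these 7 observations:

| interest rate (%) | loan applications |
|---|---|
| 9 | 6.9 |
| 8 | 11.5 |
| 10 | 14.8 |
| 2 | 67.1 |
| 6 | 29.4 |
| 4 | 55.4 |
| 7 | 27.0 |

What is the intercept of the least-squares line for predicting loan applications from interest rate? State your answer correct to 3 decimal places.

n = 7, Σx = 46, Σy = 212.1, Σxy = 1023.3, Σx² = 350
Sxx = Σx² − (Σx)²/n = 350 − 302.285714 = 47.714286
Sxy = Σxy − (Σx)(Σy)/n = 1023.3 − 1393.8 = -370.5
b = Sxy/Sxx = -370.5/47.714286 = -7.764970
a = ȳ − b·x̄ = 30.3 − (-7.764970)·6.571429 = 81.326946

81.327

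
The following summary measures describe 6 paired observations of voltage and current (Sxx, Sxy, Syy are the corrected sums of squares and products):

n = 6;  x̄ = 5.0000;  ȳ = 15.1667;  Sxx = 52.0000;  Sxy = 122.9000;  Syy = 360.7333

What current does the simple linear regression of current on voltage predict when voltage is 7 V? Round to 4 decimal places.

b = Sxy/Sxx = 122.9/52 = 2.363462
a = ȳ − b·x̄ = 15.1667 − 2.363462·5 = 3.349392
ŷ(7) = a + b·7 = 3.349392 + 2.363462·7 = 19.893623

19.8936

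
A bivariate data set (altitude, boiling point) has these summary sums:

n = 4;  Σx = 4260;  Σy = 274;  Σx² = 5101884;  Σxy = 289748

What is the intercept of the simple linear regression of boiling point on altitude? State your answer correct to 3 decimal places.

72.387

Sxx = Σx² − (Σx)²/n = 5101884 − 4536900 = 564984
Sxy = Σxy − (Σx)(Σy)/n = 289748 − 291810 = -2062
b = Sxy/Sxx = -2062/564984 = -0.003650
a = ȳ − b·x̄ = 68.5 − (-0.003650)·1065 = 72.386889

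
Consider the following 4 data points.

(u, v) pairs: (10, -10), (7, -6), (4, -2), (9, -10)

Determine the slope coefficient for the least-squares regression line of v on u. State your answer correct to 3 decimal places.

n = 4, Σx = 30, Σy = -28, Σxy = -240, Σx² = 246
Sxx = Σx² − (Σx)²/n = 246 − 225 = 21
Sxy = Σxy − (Σx)(Σy)/n = -240 − (-210) = -30
b = Sxy/Sxx = -30/21 = -1.428571

-1.429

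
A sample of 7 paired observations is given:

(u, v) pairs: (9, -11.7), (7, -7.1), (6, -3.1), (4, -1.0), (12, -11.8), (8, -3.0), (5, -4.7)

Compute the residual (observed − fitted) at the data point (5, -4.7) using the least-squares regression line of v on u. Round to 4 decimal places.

-1.6842

n = 7, Σx = 51, Σy = -42.4, Σxy = -366.7, Σx² = 415
Sxx = Σx² − (Σx)²/n = 415 − 371.571429 = 43.428571
Sxy = Σxy − (Σx)(Σy)/n = -366.7 − (-308.914286) = -57.785714
b = Sxy/Sxx = -57.785714/43.428571 = -1.330592
a = ȳ − b·x̄ = -6.057143 − (-1.330592)·7.285714 = 3.637171
ŷ(5) = 3.637171 + (-1.330592)·5 = -3.015789
residual = y − ŷ = -4.7 − (-3.015789) = -1.684211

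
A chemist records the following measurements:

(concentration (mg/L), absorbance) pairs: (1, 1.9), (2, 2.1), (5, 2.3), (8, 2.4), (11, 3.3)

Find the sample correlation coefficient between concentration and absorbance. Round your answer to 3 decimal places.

0.926

n = 5, Σx = 27, Σy = 12, Σxy = 73.1, Σx² = 215, Σy² = 29.96
Sxx = Σx² − (Σx)²/n = 215 − 145.8 = 69.2
Sxy = Σxy − (Σx)(Σy)/n = 73.1 − 64.8 = 8.3
Syy = Σy² − (Σy)²/n = 29.96 − 28.8 = 1.16
r = Sxy/√(Sxx·Syy) = 8.3/√(80.272) = 8.3/8.959464 = 0.926395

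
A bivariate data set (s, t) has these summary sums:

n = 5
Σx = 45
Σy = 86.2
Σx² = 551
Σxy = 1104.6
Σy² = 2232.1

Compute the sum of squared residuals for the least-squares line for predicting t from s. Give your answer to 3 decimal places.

5.536

Sxx = Σx² − (Σx)²/n = 551 − 405 = 146
Sxy = Σxy − (Σx)(Σy)/n = 1104.6 − 775.8 = 328.8
Syy = Σy² − (Σy)²/n = 2232.1 − 1486.088 = 746.012
b = Sxy/Sxx = 328.8/146 = 2.252055
SSE = Syy − b·Sxy = 746.012 − 2.252055·328.8 = 5.536384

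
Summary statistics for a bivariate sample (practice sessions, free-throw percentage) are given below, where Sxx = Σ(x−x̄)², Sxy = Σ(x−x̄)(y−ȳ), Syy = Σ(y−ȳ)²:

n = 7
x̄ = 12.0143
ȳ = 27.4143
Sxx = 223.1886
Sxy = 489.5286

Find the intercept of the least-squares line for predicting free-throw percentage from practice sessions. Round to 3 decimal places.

b = Sxy/Sxx = 489.5286/223.1886 = 2.193341
a = ȳ − b·x̄ = 27.4143 − 2.193341·12.0143 = 1.062849

1.063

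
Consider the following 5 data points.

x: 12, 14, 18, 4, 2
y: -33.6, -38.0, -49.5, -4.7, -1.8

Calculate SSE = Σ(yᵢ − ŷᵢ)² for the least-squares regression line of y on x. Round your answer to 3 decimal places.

10.282

n = 5, Σx = 50, Σy = -127.6, Σxy = -1848.6, Σx² = 684, Σy² = 5048.54
Sxx = Σx² − (Σx)²/n = 684 − 500 = 184
Sxy = Σxy − (Σx)(Σy)/n = -1848.6 − (-1276) = -572.6
Syy = Σy² − (Σy)²/n = 5048.54 − 3256.352 = 1792.188
b = Sxy/Sxx = -572.6/184 = -3.111957
SSE = Syy − b·Sxy = 1792.188 − (-3.111957)·(-572.6) = 10.281696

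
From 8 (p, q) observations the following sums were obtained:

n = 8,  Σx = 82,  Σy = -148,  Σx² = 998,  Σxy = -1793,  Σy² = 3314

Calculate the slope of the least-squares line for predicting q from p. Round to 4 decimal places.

Sxx = Σx² − (Σx)²/n = 998 − 840.5 = 157.5
Sxy = Σxy − (Σx)(Σy)/n = -1793 − (-1517) = -276
b = Sxy/Sxx = -276/157.5 = -1.752381

-1.7524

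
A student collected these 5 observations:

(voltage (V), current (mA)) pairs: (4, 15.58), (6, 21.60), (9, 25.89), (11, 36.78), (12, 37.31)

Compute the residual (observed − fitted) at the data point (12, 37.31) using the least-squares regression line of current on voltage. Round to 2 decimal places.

n = 5, Σx = 42, Σy = 137.16, Σxy = 1277.23, Σx² = 398
Sxx = Σx² − (Σx)²/n = 398 − 352.8 = 45.2
Sxy = Σxy − (Σx)(Σy)/n = 1277.23 − 1152.144 = 125.086
b = Sxy/Sxx = 125.086/45.2 = 2.767389
a = ȳ − b·x̄ = 27.432 − 2.767389·8.4 = 4.185929
ŷ(12) = 4.185929 + 2.767389·12 = 37.394602
residual = y − ŷ = 37.31 − 37.394602 = -0.084602

-0.08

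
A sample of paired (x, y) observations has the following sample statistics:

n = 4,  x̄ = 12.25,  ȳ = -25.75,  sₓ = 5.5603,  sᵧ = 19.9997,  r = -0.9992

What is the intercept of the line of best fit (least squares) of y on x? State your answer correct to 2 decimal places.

b = r · sᵧ/sₓ = -0.9992 · 19.9997/5.5603 = -3.593997
a = ȳ − b·x̄ = -25.75 − (-3.593997)·12.25 = 18.276460

18.28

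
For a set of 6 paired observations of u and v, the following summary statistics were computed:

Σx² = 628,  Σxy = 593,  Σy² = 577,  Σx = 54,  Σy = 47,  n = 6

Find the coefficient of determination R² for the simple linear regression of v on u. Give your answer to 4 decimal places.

Sxx = Σx² − (Σx)²/n = 628 − 486 = 142
Sxy = Σxy − (Σx)(Σy)/n = 593 − 423 = 170
Syy = Σy² − (Σy)²/n = 577 − 368.166667 = 208.833333
R² = Sxy²/(Sxx·Syy) = (170)²/(142·208.833333) = 0.974562

0.9746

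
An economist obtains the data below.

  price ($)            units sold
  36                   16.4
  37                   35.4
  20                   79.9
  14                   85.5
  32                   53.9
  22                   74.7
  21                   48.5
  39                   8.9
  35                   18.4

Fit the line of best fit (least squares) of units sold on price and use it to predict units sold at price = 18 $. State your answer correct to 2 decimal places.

76.57

n = 9, Σx = 256, Σy = 421.6, Σxy = 10073, Σx² = 7956
Sxx = Σx² − (Σx)²/n = 7956 − 7281.777778 = 674.222222
Sxy = Σxy − (Σx)(Σy)/n = 10073 − 11992.177778 = -1919.177778
b = Sxy/Sxx = -1919.177778/674.222222 = -2.846506
a = ȳ − b·x̄ = 46.844444 − (-2.846506)·28.444444 = 127.811734
ŷ(18) = a + b·18 = 127.811734 + (-2.846506)·18 = 76.574621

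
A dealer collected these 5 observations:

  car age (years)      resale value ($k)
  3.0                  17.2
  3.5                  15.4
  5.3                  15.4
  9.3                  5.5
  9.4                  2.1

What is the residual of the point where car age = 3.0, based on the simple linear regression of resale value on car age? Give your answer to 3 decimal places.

-0.516

n = 5, Σx = 30.5, Σy = 55.6, Σxy = 258.01, Σx² = 224.19
Sxx = Σx² − (Σx)²/n = 224.19 − 186.05 = 38.14
Sxy = Σxy − (Σx)(Σy)/n = 258.01 − 339.16 = -81.15
b = Sxy/Sxx = -81.15/38.14 = -2.127687
a = ȳ − b·x̄ = 11.12 − (-2.127687)·6.1 = 24.098894
ŷ(3.0) = 24.098894 + (-2.127687)·3 = 17.715831
residual = y − ŷ = 17.2 − 17.715831 = -0.515831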